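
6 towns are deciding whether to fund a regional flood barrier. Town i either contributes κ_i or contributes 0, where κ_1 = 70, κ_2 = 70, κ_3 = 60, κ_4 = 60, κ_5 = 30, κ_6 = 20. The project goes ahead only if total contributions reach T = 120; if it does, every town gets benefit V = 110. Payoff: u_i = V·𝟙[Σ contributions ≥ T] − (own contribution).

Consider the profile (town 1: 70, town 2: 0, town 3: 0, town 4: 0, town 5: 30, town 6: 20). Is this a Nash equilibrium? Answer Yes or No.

Yes

Total = 120 ≥ 120: provided.
Town 1 (pledges 70, payoff 40): dropping to 0 → total 50, payoff 0. No gain.
Town 2 (pledges 0, payoff 110): pledging 70 → total 190, payoff 40. No gain.
Town 3 (pledges 0, payoff 110): pledging 60 → total 180, payoff 50. No gain.
Town 4 (pledges 0, payoff 110): pledging 60 → total 180, payoff 50. No gain.
Town 5 (pledges 30, payoff 80): dropping to 0 → total 90, payoff 0. No gain.
Town 6 (pledges 20, payoff 90): dropping to 0 → total 100, payoff 0. No gain.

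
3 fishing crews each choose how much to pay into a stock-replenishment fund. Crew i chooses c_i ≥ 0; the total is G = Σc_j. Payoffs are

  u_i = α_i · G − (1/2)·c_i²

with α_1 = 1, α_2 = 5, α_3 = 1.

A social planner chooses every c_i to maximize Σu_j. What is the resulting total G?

21

Planner FOC: ∂(Σu_j)/∂c_i = (Σα_j) − c_i = 0, so c_i^SO = Σα_j = 7 for every i; G^SO = 21.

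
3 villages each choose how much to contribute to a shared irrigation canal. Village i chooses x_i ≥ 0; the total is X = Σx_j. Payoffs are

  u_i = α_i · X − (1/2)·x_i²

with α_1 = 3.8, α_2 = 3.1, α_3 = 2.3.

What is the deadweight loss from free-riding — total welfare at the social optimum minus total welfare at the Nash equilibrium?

Village i's FOC: ∂u_i/∂x_i = α_i − x_i = 0, so x_i* = α_i.
NE contributions = (3.8, 3.1, 2.3); X = 9.2.
W^NE = (Σα)·X − ½Σα_i² = 9.2² − ½·29.34 = 69.97.
Planner sets x_i = Σα_j = 9.2 for every i, so X^SO = 3·9.2 = 27.6.
W^SO = (Σα)·X^SO − ½·3·(Σα)² = (3/2)·9.2² = 126.96.
Deadweight loss = W^SO − W^NE = 56.99.

56.99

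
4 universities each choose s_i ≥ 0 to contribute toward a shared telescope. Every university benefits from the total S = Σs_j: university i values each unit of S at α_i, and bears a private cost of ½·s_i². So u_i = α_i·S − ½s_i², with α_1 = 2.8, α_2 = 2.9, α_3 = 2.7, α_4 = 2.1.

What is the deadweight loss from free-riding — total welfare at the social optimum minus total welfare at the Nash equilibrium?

124.225

University i's FOC: ∂u_i/∂s_i = α_i − s_i = 0, so s_i* = α_i.
NE contributions = (2.8, 2.9, 2.7, 2.1); S = 10.5.
W^NE = (Σα)·S − ½Σα_i² = 10.5² − ½·27.95 = 96.275.
Planner sets s_i = Σα_j = 10.5 for every i, so S^SO = 4·10.5 = 42.
W^SO = (Σα)·S^SO − ½·4·(Σα)² = (4/2)·10.5² = 220.5.
Deadweight loss = W^SO − W^NE = 124.225.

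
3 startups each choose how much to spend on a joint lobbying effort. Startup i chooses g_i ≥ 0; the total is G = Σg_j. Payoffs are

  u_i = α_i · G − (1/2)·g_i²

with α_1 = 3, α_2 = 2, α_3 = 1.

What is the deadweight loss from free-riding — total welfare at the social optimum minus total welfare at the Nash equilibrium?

25

Startup i's FOC: ∂u_i/∂g_i = α_i − g_i = 0, so g_i* = α_i.
NE contributions = (3, 2, 1); G = 6.
W^NE = (Σα)·G − ½Σα_i² = 6² − ½·14 = 29.
Planner sets g_i = Σα_j = 6 for every i, so G^SO = 3·6 = 18.
W^SO = (Σα)·G^SO − ½·3·(Σα)² = (3/2)·6² = 54.
Deadweight loss = W^SO − W^NE = 25.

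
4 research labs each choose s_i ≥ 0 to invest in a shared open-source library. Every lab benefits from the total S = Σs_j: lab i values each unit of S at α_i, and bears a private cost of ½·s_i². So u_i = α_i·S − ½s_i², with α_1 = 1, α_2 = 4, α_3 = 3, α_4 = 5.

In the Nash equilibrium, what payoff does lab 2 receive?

Lab i's FOC: ∂u_i/∂s_i = α_i − s_i = 0, so s_i* = α_i.
NE contributions = (1, 4, 3, 5); S = 13.
u_2 = α_2·S − ½·(s_2)² = 4·13 − ½·4² = 44.

44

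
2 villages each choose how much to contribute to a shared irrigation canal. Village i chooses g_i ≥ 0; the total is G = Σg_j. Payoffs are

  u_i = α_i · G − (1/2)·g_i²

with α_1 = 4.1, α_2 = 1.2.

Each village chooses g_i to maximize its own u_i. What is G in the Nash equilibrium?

Village i's FOC: ∂u_i/∂g_i = α_i − g_i = 0, so g_i* = α_i.
NE contributions = (4.1, 1.2); G = 5.3.

5.3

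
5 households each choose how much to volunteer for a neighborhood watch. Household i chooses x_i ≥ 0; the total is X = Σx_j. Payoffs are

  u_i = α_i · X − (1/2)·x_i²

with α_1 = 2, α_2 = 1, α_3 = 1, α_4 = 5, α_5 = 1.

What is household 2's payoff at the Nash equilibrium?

9.5

Household i's FOC: ∂u_i/∂x_i = α_i − x_i = 0, so x_i* = α_i.
NE contributions = (2, 1, 1, 5, 1); X = 10.
u_2 = α_2·X − ½·(x_2)² = 1·10 − ½·1² = 9.5.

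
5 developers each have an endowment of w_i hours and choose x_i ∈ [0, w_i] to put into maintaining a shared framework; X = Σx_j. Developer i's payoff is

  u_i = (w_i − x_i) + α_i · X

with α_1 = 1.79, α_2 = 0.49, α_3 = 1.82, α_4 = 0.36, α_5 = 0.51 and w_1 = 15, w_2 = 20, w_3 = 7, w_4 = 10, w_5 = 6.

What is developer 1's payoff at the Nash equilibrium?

39.38

∂u_i/∂x_i = α_i − 1, so developer i contributes w_i if α_i > 1, else 0.
α_i > 1 for i ∈ {1, 3}; NE contributions (15, 0, 7, 0, 0), X = 22.
u_1 = (15 − 15) + 1.79·22 = 39.38.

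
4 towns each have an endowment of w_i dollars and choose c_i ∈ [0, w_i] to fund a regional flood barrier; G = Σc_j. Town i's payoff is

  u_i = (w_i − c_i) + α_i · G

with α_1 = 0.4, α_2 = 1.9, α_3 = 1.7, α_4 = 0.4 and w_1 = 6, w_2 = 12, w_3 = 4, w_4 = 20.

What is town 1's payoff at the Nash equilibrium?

∂u_i/∂c_i = α_i − 1, so town i contributes w_i if α_i > 1, else 0.
α_i > 1 for i ∈ {2, 3}; NE contributions (0, 12, 4, 0), G = 16.
u_1 = (6 − 0) + 0.4·16 = 12.4.

12.4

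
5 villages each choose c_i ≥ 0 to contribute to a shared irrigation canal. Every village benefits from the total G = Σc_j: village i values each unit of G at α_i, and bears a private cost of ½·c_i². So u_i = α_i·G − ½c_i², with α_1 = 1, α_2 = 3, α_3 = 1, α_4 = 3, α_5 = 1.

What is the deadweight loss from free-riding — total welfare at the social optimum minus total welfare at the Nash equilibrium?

Village i's FOC: ∂u_i/∂c_i = α_i − c_i = 0, so c_i* = α_i.
NE contributions = (1, 3, 1, 3, 1); G = 9.
W^NE = (Σα)·G − ½Σα_i² = 9² − ½·21 = 70.5.
Planner sets c_i = Σα_j = 9 for every i, so G^SO = 5·9 = 45.
W^SO = (Σα)·G^SO − ½·5·(Σα)² = (5/2)·9² = 202.5.
Deadweight loss = W^SO − W^NE = 132.

132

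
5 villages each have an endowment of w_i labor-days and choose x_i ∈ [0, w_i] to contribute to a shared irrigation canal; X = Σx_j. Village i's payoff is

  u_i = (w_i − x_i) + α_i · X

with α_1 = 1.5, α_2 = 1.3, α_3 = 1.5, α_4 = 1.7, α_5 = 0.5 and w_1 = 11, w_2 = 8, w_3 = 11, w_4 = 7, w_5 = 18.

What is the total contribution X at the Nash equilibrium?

∂u_i/∂x_i = α_i − 1, so village i contributes w_i if α_i > 1, else 0.
α_i > 1 for i ∈ {1, 2, 3, 4}; NE contributions (11, 8, 11, 7, 0), X = 37.

37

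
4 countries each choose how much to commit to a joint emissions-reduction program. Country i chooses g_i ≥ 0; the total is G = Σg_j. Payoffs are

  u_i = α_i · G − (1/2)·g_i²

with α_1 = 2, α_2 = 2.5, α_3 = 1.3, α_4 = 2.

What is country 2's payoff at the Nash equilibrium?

16.375

Country i's FOC: ∂u_i/∂g_i = α_i − g_i = 0, so g_i* = α_i.
NE contributions = (2, 2.5, 1.3, 2); G = 7.8.
u_2 = α_2·G − ½·(g_2)² = 2.5·7.8 − ½·2.5² = 16.375.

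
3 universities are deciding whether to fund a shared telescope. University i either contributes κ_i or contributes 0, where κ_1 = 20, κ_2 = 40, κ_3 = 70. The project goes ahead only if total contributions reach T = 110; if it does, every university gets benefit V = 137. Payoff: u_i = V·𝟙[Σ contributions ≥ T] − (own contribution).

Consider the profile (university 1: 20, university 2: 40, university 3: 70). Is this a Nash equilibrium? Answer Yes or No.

No

Total = 130 ≥ 110: provided.
University 1 (pledges 20, payoff 117): dropping to 0 → total 110, payoff 137. Profitable deviation.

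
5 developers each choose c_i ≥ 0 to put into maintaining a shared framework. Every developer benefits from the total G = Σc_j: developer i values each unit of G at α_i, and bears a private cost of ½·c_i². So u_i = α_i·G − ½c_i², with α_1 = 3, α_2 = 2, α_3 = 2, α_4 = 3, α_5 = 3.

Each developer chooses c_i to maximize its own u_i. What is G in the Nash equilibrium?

13

Developer i's FOC: ∂u_i/∂c_i = α_i − c_i = 0, so c_i* = α_i.
NE contributions = (3, 2, 2, 3, 3); G = 13.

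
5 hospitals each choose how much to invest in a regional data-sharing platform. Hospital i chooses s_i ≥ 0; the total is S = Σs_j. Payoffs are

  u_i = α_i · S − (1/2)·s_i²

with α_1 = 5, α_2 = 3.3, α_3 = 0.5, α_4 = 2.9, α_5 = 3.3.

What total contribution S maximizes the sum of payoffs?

75

Planner FOC: ∂(Σu_j)/∂s_i = (Σα_j) − s_i = 0, so s_i^SO = Σα_j = 15 for every i; S^SO = 75.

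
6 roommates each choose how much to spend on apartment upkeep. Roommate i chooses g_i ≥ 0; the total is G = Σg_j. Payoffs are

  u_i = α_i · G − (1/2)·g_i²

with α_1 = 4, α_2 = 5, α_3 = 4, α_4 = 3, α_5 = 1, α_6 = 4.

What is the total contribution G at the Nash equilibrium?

21

Roommate i's FOC: ∂u_i/∂g_i = α_i − g_i = 0, so g_i* = α_i.
NE contributions = (4, 5, 4, 3, 1, 4); G = 21.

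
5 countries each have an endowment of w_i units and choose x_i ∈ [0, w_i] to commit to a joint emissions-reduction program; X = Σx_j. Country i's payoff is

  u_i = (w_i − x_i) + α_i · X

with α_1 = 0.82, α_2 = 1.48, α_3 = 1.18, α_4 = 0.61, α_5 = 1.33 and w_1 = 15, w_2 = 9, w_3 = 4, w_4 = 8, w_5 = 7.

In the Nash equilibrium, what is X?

20

∂u_i/∂x_i = α_i − 1, so country i contributes w_i if α_i > 1, else 0.
α_i > 1 for i ∈ {2, 3, 5}; NE contributions (0, 9, 4, 0, 7), X = 20.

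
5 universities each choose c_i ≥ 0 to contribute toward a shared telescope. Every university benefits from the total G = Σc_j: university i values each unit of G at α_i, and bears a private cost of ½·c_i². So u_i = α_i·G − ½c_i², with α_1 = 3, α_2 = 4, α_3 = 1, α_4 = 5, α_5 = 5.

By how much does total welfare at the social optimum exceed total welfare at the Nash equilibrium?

University i's FOC: ∂u_i/∂c_i = α_i − c_i = 0, so c_i* = α_i.
NE contributions = (3, 4, 1, 5, 5); G = 18.
W^NE = (Σα)·G − ½Σα_i² = 18² − ½·76 = 286.
Planner sets c_i = Σα_j = 18 for every i, so G^SO = 5·18 = 90.
W^SO = (Σα)·G^SO − ½·5·(Σα)² = (5/2)·18² = 810.
Deadweight loss = W^SO − W^NE = 524.

524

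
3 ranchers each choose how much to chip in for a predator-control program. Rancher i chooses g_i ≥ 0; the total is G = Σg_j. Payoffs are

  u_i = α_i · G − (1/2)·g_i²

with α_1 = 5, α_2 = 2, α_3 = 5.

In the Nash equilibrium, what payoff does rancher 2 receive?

Rancher i's FOC: ∂u_i/∂g_i = α_i − g_i = 0, so g_i* = α_i.
NE contributions = (5, 2, 5); G = 12.
u_2 = α_2·G − ½·(g_2)² = 2·12 − ½·2² = 22.

22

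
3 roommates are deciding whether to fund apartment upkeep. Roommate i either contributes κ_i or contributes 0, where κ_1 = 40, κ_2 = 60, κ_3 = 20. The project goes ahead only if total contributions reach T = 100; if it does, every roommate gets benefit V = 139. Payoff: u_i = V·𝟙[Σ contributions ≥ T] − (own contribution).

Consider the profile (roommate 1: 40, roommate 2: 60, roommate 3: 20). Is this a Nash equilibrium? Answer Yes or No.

Total = 120 ≥ 100: provided.
Roommate 1 (pledges 40, payoff 99): dropping to 0 → total 80, payoff 0. No gain.
Roommate 2 (pledges 60, payoff 79): dropping to 0 → total 60, payoff 0. No gain.
Roommate 3 (pledges 20, payoff 119): dropping to 0 → total 100, payoff 139. Profitable deviation.

No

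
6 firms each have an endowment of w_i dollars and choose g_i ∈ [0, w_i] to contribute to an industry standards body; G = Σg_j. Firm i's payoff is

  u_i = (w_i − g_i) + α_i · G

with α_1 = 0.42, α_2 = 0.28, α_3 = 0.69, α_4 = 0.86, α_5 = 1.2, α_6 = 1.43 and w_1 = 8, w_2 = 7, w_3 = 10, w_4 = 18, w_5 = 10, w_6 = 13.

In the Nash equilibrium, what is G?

∂u_i/∂g_i = α_i − 1, so firm i contributes w_i if α_i > 1, else 0.
α_i > 1 for i ∈ {5, 6}; NE contributions (0, 0, 0, 0, 10, 13), G = 23.

23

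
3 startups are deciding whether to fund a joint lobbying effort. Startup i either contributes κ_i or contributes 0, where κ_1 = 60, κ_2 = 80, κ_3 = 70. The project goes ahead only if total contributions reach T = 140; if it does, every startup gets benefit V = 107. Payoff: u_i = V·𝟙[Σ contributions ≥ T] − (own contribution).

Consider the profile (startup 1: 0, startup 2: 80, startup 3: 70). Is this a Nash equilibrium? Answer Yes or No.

Total = 150 ≥ 140: provided.
Startup 1 (pledges 0, payoff 107): pledging 60 → total 210, payoff 47. No gain.
Startup 2 (pledges 80, payoff 27): dropping to 0 → total 70, payoff 0. No gain.
Startup 3 (pledges 70, payoff 37): dropping to 0 → total 80, payoff 0. No gain.

Yes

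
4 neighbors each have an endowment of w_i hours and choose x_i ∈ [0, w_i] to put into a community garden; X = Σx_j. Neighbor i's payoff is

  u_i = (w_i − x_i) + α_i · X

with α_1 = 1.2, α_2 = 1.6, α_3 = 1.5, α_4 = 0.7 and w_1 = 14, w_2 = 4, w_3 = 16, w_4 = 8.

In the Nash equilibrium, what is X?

34

∂u_i/∂x_i = α_i − 1, so neighbor i contributes w_i if α_i > 1, else 0.
α_i > 1 for i ∈ {1, 2, 3}; NE contributions (14, 4, 16, 0), X = 34.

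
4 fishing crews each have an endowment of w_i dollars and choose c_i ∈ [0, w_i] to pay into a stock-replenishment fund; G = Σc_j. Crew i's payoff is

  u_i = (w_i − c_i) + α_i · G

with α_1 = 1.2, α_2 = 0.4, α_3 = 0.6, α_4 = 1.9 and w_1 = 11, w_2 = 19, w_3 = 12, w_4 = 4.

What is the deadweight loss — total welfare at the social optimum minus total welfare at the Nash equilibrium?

96.1

∂u_i/∂c_i = α_i − 1, so crew i contributes w_i if α_i > 1, else 0.
α_i > 1 for i ∈ {1, 4}; NE contributions (11, 0, 0, 4), G = 15.
W^NE = Σw_i − G^NE + (Σα_i)·G^NE = 46 + 3.1·15 = 92.5.
Planner: ∂(Σu_j)/∂c_i = Σα_j − 1 = 3.1 > 0, so everyone contributes w_i; G^SO = 46, W^SO = 46 + 3.1·46 = 188.6.
Deadweight loss = 96.1.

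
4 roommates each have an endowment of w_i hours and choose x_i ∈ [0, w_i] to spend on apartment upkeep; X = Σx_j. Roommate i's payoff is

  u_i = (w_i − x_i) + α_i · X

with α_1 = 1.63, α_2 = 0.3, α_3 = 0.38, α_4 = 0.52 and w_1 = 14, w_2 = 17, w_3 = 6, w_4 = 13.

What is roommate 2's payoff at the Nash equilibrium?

21.2

∂u_i/∂x_i = α_i − 1, so roommate i contributes w_i if α_i > 1, else 0.
α_i > 1 for i ∈ {1}; NE contributions (14, 0, 0, 0), X = 14.
u_2 = (17 − 0) + 0.3·14 = 21.2.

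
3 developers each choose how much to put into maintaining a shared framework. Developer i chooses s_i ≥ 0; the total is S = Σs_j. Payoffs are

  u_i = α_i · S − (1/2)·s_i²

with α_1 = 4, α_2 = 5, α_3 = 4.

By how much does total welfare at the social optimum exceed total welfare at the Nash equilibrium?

Developer i's FOC: ∂u_i/∂s_i = α_i − s_i = 0, so s_i* = α_i.
NE contributions = (4, 5, 4); S = 13.
W^NE = (Σα)·S − ½Σα_i² = 13² − ½·57 = 140.5.
Planner sets s_i = Σα_j = 13 for every i, so S^SO = 3·13 = 39.
W^SO = (Σα)·S^SO − ½·3·(Σα)² = (3/2)·13² = 253.5.
Deadweight loss = W^SO − W^NE = 113.

113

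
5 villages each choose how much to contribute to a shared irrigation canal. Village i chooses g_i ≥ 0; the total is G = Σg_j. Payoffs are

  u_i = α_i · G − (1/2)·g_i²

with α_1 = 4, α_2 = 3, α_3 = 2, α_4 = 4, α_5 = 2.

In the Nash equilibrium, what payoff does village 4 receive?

52

Village i's FOC: ∂u_i/∂g_i = α_i − g_i = 0, so g_i* = α_i.
NE contributions = (4, 3, 2, 4, 2); G = 15.
u_4 = α_4·G − ½·(g_4)² = 4·15 − ½·4² = 52.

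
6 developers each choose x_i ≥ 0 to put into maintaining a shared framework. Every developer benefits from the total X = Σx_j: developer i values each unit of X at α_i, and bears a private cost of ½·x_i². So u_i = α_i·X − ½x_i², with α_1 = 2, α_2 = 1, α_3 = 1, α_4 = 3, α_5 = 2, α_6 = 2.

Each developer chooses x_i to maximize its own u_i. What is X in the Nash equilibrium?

11

Developer i's FOC: ∂u_i/∂x_i = α_i − x_i = 0, so x_i* = α_i.
NE contributions = (2, 1, 1, 3, 2, 2); X = 11.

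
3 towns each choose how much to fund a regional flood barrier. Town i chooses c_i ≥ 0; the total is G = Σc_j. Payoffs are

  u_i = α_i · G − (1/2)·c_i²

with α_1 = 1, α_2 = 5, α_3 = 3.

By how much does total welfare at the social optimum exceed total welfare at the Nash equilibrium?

Town i's FOC: ∂u_i/∂c_i = α_i − c_i = 0, so c_i* = α_i.
NE contributions = (1, 5, 3); G = 9.
W^NE = (Σα)·G − ½Σα_i² = 9² − ½·35 = 63.5.
Planner sets c_i = Σα_j = 9 for every i, so G^SO = 3·9 = 27.
W^SO = (Σα)·G^SO − ½·3·(Σα)² = (3/2)·9² = 121.5.
Deadweight loss = W^SO − W^NE = 58.

58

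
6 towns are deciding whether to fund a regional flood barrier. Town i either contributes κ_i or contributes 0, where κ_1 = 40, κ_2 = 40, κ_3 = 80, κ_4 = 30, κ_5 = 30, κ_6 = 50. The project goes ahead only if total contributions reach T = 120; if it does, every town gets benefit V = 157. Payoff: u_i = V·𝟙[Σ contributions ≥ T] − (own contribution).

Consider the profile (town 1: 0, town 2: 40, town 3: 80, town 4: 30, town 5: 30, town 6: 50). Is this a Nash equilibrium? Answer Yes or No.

No

Total = 230 ≥ 120: provided.
Town 1 (pledges 0, payoff 157): pledging 40 → total 270, payoff 117. No gain.
Town 2 (pledges 40, payoff 117): dropping to 0 → total 190, payoff 157. Profitable deviation.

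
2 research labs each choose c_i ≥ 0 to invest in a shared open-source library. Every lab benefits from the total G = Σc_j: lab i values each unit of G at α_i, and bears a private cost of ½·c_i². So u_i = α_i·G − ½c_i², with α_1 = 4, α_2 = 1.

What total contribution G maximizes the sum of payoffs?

Planner FOC: ∂(Σu_j)/∂c_i = (Σα_j) − c_i = 0, so c_i^SO = Σα_j = 5 for every i; G^SO = 10.

10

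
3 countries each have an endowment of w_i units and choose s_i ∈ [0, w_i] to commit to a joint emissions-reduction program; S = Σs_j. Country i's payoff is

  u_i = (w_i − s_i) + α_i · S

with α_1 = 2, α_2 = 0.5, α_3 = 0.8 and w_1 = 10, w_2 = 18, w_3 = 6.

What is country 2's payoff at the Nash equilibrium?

∂u_i/∂s_i = α_i − 1, so country i contributes w_i if α_i > 1, else 0.
α_i > 1 for i ∈ {1}; NE contributions (10, 0, 0), S = 10.
u_2 = (18 − 0) + 0.5·10 = 23.

23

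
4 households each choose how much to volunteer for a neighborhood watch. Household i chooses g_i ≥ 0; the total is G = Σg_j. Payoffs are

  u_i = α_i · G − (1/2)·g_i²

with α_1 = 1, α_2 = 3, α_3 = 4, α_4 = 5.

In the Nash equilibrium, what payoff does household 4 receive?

Household i's FOC: ∂u_i/∂g_i = α_i − g_i = 0, so g_i* = α_i.
NE contributions = (1, 3, 4, 5); G = 13.
u_4 = α_4·G − ½·(g_4)² = 5·13 − ½·5² = 52.5.

52.5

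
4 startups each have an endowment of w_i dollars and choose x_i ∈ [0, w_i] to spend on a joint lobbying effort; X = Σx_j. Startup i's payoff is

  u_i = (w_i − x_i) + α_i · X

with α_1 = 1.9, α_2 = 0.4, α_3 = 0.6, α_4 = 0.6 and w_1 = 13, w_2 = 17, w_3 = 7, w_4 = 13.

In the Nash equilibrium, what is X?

∂u_i/∂x_i = α_i − 1, so startup i contributes w_i if α_i > 1, else 0.
α_i > 1 for i ∈ {1}; NE contributions (13, 0, 0, 0), X = 13.

13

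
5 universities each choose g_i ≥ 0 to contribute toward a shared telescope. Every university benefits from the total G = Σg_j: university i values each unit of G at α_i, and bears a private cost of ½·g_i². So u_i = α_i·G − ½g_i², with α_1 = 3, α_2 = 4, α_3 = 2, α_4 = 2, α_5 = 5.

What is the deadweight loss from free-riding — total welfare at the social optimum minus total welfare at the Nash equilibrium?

413

University i's FOC: ∂u_i/∂g_i = α_i − g_i = 0, so g_i* = α_i.
NE contributions = (3, 4, 2, 2, 5); G = 16.
W^NE = (Σα)·G − ½Σα_i² = 16² − ½·58 = 227.
Planner sets g_i = Σα_j = 16 for every i, so G^SO = 5·16 = 80.
W^SO = (Σα)·G^SO − ½·5·(Σα)² = (5/2)·16² = 640.
Deadweight loss = W^SO − W^NE = 413.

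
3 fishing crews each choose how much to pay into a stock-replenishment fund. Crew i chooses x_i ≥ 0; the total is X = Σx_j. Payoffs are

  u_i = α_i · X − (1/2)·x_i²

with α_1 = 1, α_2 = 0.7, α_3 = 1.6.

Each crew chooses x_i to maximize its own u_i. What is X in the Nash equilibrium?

3.3

Crew i's FOC: ∂u_i/∂x_i = α_i − x_i = 0, so x_i* = α_i.
NE contributions = (1, 0.7, 1.6); X = 3.3.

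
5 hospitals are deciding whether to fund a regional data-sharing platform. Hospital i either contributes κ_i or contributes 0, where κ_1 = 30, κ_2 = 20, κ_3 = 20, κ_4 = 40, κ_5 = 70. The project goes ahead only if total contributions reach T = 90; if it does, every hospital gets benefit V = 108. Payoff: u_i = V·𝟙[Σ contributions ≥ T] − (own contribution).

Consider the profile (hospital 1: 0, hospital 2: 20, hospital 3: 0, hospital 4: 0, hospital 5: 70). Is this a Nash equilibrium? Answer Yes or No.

Yes

Total = 90 ≥ 90: provided.
Hospital 1 (pledges 0, payoff 108): pledging 30 → total 120, payoff 78. No gain.
Hospital 2 (pledges 20, payoff 88): dropping to 0 → total 70, payoff 0. No gain.
Hospital 3 (pledges 0, payoff 108): pledging 20 → total 110, payoff 88. No gain.
Hospital 4 (pledges 0, payoff 108): pledging 40 → total 130, payoff 68. No gain.
Hospital 5 (pledges 70, payoff 38): dropping to 0 → total 20, payoff 0. No gain.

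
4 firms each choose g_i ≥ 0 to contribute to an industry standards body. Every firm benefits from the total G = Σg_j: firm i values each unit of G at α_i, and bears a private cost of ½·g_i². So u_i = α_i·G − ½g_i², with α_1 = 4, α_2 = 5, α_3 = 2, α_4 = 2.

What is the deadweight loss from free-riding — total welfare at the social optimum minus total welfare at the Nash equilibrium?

Firm i's FOC: ∂u_i/∂g_i = α_i − g_i = 0, so g_i* = α_i.
NE contributions = (4, 5, 2, 2); G = 13.
W^NE = (Σα)·G − ½Σα_i² = 13² − ½·49 = 144.5.
Planner sets g_i = Σα_j = 13 for every i, so G^SO = 4·13 = 52.
W^SO = (Σα)·G^SO − ½·4·(Σα)² = (4/2)·13² = 338.
Deadweight loss = W^SO − W^NE = 193.5.

193.5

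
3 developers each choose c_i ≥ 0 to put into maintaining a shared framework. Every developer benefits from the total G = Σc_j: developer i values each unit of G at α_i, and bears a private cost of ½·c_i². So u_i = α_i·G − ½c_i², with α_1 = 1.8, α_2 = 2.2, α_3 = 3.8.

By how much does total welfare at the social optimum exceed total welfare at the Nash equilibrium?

Developer i's FOC: ∂u_i/∂c_i = α_i − c_i = 0, so c_i* = α_i.
NE contributions = (1.8, 2.2, 3.8); G = 7.8.
W^NE = (Σα)·G − ½Σα_i² = 7.8² − ½·22.52 = 49.58.
Planner sets c_i = Σα_j = 7.8 for every i, so G^SO = 3·7.8 = 23.4.
W^SO = (Σα)·G^SO − ½·3·(Σα)² = (3/2)·7.8² = 91.26.
Deadweight loss = W^SO − W^NE = 41.68.

41.68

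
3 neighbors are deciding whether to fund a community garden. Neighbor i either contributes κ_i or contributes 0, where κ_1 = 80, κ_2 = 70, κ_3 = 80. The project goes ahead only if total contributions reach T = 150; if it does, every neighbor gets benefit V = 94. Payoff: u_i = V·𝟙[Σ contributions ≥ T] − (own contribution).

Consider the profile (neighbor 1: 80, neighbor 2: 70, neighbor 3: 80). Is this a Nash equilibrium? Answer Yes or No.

Total = 230 ≥ 150: provided.
Neighbor 1 (pledges 80, payoff 14): dropping to 0 → total 150, payoff 94. Profitable deviation.

No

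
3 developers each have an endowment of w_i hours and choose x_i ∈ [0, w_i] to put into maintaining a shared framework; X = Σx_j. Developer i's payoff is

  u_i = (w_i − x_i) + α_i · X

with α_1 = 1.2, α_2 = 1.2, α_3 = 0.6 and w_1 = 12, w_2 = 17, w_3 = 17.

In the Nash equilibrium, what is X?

∂u_i/∂x_i = α_i − 1, so developer i contributes w_i if α_i > 1, else 0.
α_i > 1 for i ∈ {1, 2}; NE contributions (12, 17, 0), X = 29.

29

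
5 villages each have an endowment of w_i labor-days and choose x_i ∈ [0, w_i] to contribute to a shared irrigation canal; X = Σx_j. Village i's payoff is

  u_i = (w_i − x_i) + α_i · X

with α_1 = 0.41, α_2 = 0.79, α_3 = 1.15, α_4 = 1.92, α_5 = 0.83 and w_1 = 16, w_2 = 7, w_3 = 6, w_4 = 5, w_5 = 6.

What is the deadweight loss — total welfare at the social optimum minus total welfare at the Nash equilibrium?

∂u_i/∂x_i = α_i − 1, so village i contributes w_i if α_i > 1, else 0.
α_i > 1 for i ∈ {3, 4}; NE contributions (0, 0, 6, 5, 0), X = 11.
W^NE = Σw_i − X^NE + (Σα_i)·X^NE = 40 + 4.1·11 = 85.1.
Planner: ∂(Σu_j)/∂x_i = Σα_j − 1 = 4.1 > 0, so everyone contributes w_i; X^SO = 40, W^SO = 40 + 4.1·40 = 204.
Deadweight loss = 118.9.

118.9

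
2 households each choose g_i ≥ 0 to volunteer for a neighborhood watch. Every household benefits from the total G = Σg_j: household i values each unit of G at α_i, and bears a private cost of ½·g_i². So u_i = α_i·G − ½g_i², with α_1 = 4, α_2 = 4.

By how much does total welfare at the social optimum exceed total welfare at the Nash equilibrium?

Household i's FOC: ∂u_i/∂g_i = α_i − g_i = 0, so g_i* = α_i.
NE contributions = (4, 4); G = 8.
W^NE = (Σα)·G − ½Σα_i² = 8² − ½·32 = 48.
Planner sets g_i = Σα_j = 8 for every i, so G^SO = 2·8 = 16.
W^SO = (Σα)·G^SO − ½·2·(Σα)² = (2/2)·8² = 64.
Deadweight loss = W^SO − W^NE = 16.

16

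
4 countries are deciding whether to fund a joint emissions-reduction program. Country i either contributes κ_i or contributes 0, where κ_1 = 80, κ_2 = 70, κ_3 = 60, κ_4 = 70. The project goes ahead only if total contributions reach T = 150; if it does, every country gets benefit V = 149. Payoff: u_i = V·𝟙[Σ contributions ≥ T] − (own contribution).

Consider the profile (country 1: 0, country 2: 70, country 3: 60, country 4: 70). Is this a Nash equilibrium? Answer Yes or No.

Total = 200 ≥ 150: provided.
Country 1 (pledges 0, payoff 149): pledging 80 → total 280, payoff 69. No gain.
Country 2 (pledges 70, payoff 79): dropping to 0 → total 130, payoff 0. No gain.
Country 3 (pledges 60, payoff 89): dropping to 0 → total 140, payoff 0. No gain.
Country 4 (pledges 70, payoff 79): dropping to 0 → total 130, payoff 0. No gain.

Yes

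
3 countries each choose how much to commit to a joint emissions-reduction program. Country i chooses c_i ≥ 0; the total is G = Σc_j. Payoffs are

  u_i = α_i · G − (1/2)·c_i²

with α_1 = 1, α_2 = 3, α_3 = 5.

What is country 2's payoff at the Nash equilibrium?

22.5

Country i's FOC: ∂u_i/∂c_i = α_i − c_i = 0, so c_i* = α_i.
NE contributions = (1, 3, 5); G = 9.
u_2 = α_2·G − ½·(c_2)² = 3·9 − ½·3² = 22.5.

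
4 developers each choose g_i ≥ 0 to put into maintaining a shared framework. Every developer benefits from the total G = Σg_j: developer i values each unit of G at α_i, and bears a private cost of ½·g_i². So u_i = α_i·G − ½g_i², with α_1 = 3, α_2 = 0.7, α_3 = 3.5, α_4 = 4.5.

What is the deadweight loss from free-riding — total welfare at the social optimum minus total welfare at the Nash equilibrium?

157.885

Developer i's FOC: ∂u_i/∂g_i = α_i − g_i = 0, so g_i* = α_i.
NE contributions = (3, 0.7, 3.5, 4.5); G = 11.7.
W^NE = (Σα)·G − ½Σα_i² = 11.7² − ½·41.99 = 115.895.
Planner sets g_i = Σα_j = 11.7 for every i, so G^SO = 4·11.7 = 46.8.
W^SO = (Σα)·G^SO − ½·4·(Σα)² = (4/2)·11.7² = 273.78.
Deadweight loss = W^SO − W^NE = 157.885.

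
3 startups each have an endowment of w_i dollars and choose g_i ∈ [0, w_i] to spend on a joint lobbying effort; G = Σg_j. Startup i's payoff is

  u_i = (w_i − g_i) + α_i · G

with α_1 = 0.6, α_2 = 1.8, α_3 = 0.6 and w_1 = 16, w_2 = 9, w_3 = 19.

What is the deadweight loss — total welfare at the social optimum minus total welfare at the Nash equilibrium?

70

∂u_i/∂g_i = α_i − 1, so startup i contributes w_i if α_i > 1, else 0.
α_i > 1 for i ∈ {2}; NE contributions (0, 9, 0), G = 9.
W^NE = Σw_i − G^NE + (Σα_i)·G^NE = 44 + 2·9 = 62.
Planner: ∂(Σu_j)/∂g_i = Σα_j − 1 = 2 > 0, so everyone contributes w_i; G^SO = 44, W^SO = 44 + 2·44 = 132.
Deadweight loss = 70.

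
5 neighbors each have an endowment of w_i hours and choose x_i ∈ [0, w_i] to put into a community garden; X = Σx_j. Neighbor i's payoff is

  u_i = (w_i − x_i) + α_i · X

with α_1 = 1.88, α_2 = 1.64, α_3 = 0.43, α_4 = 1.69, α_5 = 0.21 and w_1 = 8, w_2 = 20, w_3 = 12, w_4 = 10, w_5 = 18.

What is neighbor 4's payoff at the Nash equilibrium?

64.22

∂u_i/∂x_i = α_i − 1, so neighbor i contributes w_i if α_i > 1, else 0.
α_i > 1 for i ∈ {1, 2, 4}; NE contributions (8, 20, 0, 10, 0), X = 38.
u_4 = (10 − 10) + 1.69·38 = 64.22.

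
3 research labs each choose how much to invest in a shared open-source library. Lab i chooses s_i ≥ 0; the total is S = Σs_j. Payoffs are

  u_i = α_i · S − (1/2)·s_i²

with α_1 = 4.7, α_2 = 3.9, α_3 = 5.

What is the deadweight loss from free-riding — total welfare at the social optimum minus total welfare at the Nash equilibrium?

123.63

Lab i's FOC: ∂u_i/∂s_i = α_i − s_i = 0, so s_i* = α_i.
NE contributions = (4.7, 3.9, 5); S = 13.6.
W^NE = (Σα)·S − ½Σα_i² = 13.6² − ½·62.3 = 153.81.
Planner sets s_i = Σα_j = 13.6 for every i, so S^SO = 3·13.6 = 40.8.
W^SO = (Σα)·S^SO − ½·3·(Σα)² = (3/2)·13.6² = 277.44.
Deadweight loss = W^SO − W^NE = 123.63.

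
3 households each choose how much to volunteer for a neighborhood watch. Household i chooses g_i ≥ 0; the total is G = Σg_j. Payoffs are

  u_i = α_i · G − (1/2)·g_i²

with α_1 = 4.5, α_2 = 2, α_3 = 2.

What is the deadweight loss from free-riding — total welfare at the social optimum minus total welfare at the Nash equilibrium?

Household i's FOC: ∂u_i/∂g_i = α_i − g_i = 0, so g_i* = α_i.
NE contributions = (4.5, 2, 2); G = 8.5.
W^NE = (Σα)·G − ½Σα_i² = 8.5² − ½·28.25 = 58.125.
Planner sets g_i = Σα_j = 8.5 for every i, so G^SO = 3·8.5 = 25.5.
W^SO = (Σα)·G^SO − ½·3·(Σα)² = (3/2)·8.5² = 108.375.
Deadweight loss = W^SO − W^NE = 50.25.

50.25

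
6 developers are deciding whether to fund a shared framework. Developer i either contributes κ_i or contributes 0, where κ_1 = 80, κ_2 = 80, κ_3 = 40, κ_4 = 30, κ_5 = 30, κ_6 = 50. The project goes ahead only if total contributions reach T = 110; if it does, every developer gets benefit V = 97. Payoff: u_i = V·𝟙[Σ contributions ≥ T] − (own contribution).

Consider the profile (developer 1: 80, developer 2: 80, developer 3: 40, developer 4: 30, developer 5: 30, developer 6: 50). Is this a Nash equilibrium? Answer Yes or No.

No

Total = 310 ≥ 110: provided.
Developer 1 (pledges 80, payoff 17): dropping to 0 → total 230, payoff 97. Profitable deviation.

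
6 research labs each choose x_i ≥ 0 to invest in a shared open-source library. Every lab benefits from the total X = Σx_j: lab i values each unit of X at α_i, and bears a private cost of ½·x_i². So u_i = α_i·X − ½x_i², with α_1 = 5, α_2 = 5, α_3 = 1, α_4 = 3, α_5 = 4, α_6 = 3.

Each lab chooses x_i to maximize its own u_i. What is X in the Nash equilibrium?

21

Lab i's FOC: ∂u_i/∂x_i = α_i − x_i = 0, so x_i* = α_i.
NE contributions = (5, 5, 1, 3, 4, 3); X = 21.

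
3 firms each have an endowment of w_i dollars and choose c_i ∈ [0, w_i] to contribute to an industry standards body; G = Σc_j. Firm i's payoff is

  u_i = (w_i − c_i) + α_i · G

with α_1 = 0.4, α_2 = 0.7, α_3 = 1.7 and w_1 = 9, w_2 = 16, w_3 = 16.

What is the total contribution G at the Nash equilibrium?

16

∂u_i/∂c_i = α_i − 1, so firm i contributes w_i if α_i > 1, else 0.
α_i > 1 for i ∈ {3}; NE contributions (0, 0, 16), G = 16.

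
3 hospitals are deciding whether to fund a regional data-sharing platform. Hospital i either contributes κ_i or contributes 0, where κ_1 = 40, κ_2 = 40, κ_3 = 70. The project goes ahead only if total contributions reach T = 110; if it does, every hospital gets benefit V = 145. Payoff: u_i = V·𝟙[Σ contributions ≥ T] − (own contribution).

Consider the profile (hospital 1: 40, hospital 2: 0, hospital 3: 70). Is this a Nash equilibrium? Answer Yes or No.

Yes

Total = 110 ≥ 110: provided.
Hospital 1 (pledges 40, payoff 105): dropping to 0 → total 70, payoff 0. No gain.
Hospital 2 (pledges 0, payoff 145): pledging 40 → total 150, payoff 105. No gain.
Hospital 3 (pledges 70, payoff 75): dropping to 0 → total 40, payoff 0. No gain.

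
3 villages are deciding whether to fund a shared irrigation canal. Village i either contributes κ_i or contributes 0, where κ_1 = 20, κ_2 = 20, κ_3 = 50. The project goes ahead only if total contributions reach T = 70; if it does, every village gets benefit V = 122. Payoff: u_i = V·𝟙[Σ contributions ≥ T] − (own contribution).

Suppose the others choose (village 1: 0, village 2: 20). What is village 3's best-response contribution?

50

Others' total = 20. Contributing 50 brings total to 70 ≥ 70: gain V − κ_3 = 72.
Best response: 50.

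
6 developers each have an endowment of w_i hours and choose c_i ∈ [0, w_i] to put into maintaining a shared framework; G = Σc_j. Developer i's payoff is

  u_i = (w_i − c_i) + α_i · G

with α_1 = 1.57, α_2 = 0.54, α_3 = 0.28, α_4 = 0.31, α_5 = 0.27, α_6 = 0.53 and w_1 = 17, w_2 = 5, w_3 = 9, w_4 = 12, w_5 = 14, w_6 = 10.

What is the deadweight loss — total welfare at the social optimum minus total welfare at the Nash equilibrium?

125

∂u_i/∂c_i = α_i − 1, so developer i contributes w_i if α_i > 1, else 0.
α_i > 1 for i ∈ {1}; NE contributions (17, 0, 0, 0, 0, 0), G = 17.
W^NE = Σw_i − G^NE + (Σα_i)·G^NE = 67 + 2.5·17 = 109.5.
Planner: ∂(Σu_j)/∂c_i = Σα_j − 1 = 2.5 > 0, so everyone contributes w_i; G^SO = 67, W^SO = 67 + 2.5·67 = 234.5.
Deadweight loss = 125.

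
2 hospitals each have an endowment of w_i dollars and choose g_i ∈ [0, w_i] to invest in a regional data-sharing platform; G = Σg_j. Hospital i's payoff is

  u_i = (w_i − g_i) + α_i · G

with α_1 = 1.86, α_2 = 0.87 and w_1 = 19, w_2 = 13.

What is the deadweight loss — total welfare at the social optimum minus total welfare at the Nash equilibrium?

∂u_i/∂g_i = α_i − 1, so hospital i contributes w_i if α_i > 1, else 0.
α_i > 1 for i ∈ {1}; NE contributions (19, 0), G = 19.
W^NE = Σw_i − G^NE + (Σα_i)·G^NE = 32 + 1.73·19 = 64.87.
Planner: ∂(Σu_j)/∂g_i = Σα_j − 1 = 1.73 > 0, so everyone contributes w_i; G^SO = 32, W^SO = 32 + 1.73·32 = 87.36.
Deadweight loss = 22.49.

22.49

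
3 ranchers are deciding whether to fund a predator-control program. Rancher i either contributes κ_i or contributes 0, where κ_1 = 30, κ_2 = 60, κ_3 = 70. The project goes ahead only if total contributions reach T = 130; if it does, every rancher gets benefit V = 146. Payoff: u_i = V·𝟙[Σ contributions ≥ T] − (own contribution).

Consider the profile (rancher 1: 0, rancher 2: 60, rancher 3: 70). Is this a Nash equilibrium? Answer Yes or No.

Yes

Total = 130 ≥ 130: provided.
Rancher 1 (pledges 0, payoff 146): pledging 30 → total 160, payoff 116. No gain.
Rancher 2 (pledges 60, payoff 86): dropping to 0 → total 70, payoff 0. No gain.
Rancher 3 (pledges 70, payoff 76): dropping to 0 → total 60, payoff 0. No gain.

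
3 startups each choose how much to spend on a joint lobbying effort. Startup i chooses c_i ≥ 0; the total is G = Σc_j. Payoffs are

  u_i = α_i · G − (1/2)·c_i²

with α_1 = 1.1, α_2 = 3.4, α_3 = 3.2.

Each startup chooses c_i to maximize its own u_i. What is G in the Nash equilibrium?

Startup i's FOC: ∂u_i/∂c_i = α_i − c_i = 0, so c_i* = α_i.
NE contributions = (1.1, 3.4, 3.2); G = 7.7.

7.7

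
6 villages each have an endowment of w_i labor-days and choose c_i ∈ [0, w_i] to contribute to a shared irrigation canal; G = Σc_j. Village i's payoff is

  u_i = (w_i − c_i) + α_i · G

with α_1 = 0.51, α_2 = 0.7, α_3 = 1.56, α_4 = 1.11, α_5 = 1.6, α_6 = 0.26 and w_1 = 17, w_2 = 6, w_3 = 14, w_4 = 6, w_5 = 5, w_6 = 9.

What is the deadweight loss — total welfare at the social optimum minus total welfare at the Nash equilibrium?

∂u_i/∂c_i = α_i − 1, so village i contributes w_i if α_i > 1, else 0.
α_i > 1 for i ∈ {3, 4, 5}; NE contributions (0, 0, 14, 6, 5, 0), G = 25.
W^NE = Σw_i − G^NE + (Σα_i)·G^NE = 57 + 4.74·25 = 175.5.
Planner: ∂(Σu_j)/∂c_i = Σα_j − 1 = 4.74 > 0, so everyone contributes w_i; G^SO = 57, W^SO = 57 + 4.74·57 = 327.18.
Deadweight loss = 151.68.

151.68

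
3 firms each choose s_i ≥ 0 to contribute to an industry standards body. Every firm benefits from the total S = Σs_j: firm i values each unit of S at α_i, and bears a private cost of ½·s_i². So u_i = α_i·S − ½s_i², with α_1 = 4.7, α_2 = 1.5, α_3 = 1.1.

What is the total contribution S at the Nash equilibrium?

Firm i's FOC: ∂u_i/∂s_i = α_i − s_i = 0, so s_i* = α_i.
NE contributions = (4.7, 1.5, 1.1); S = 7.3.

7.3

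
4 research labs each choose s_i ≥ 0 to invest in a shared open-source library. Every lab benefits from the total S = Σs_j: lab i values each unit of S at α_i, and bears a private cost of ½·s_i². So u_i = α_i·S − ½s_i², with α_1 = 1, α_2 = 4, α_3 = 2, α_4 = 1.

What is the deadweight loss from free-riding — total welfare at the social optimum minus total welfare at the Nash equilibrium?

Lab i's FOC: ∂u_i/∂s_i = α_i − s_i = 0, so s_i* = α_i.
NE contributions = (1, 4, 2, 1); S = 8.
W^NE = (Σα)·S − ½Σα_i² = 8² − ½·22 = 53.
Planner sets s_i = Σα_j = 8 for every i, so S^SO = 4·8 = 32.
W^SO = (Σα)·S^SO − ½·4·(Σα)² = (4/2)·8² = 128.
Deadweight loss = W^SO − W^NE = 75.

75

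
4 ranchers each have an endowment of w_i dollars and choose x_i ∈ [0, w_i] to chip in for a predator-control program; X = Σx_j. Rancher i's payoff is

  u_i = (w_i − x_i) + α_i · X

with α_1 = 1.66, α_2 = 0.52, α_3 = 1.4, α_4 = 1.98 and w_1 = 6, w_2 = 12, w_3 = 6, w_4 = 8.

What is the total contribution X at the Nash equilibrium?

20

∂u_i/∂x_i = α_i − 1, so rancher i contributes w_i if α_i > 1, else 0.
α_i > 1 for i ∈ {1, 3, 4}; NE contributions (6, 0, 6, 8), X = 20.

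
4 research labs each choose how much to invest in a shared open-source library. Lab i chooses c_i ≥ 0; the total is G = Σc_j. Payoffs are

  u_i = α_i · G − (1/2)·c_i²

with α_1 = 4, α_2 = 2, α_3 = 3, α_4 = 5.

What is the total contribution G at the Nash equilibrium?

14

Lab i's FOC: ∂u_i/∂c_i = α_i − c_i = 0, so c_i* = α_i.
NE contributions = (4, 2, 3, 5); G = 14.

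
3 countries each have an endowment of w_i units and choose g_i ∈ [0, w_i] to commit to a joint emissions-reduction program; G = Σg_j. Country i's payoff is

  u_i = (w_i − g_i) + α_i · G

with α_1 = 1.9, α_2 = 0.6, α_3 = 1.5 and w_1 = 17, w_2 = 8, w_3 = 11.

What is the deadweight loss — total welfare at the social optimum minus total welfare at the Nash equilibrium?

24

∂u_i/∂g_i = α_i − 1, so country i contributes w_i if α_i > 1, else 0.
α_i > 1 for i ∈ {1, 3}; NE contributions (17, 0, 11), G = 28.
W^NE = Σw_i − G^NE + (Σα_i)·G^NE = 36 + 3·28 = 120.
Planner: ∂(Σu_j)/∂g_i = Σα_j − 1 = 3 > 0, so everyone contributes w_i; G^SO = 36, W^SO = 36 + 3·36 = 144.
Deadweight loss = 24.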